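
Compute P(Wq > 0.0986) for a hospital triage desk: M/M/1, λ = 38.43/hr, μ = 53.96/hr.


ρ = 38.43/53.96 = 0.7122
P(Wq > t) = ρ·e^{−(μ−λ)t} = 0.7122·e^{−1.5313}
= 0.7122·0.216263 = 0.154022

Final: 0.154022


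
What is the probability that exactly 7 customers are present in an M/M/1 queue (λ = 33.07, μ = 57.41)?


ρ = 33.07/57.41 = 0.5760
P_n = (1−ρ)·ρ^n = (1 − 0.5760)·0.5760^7 = 0.4240·0.021044 = 0.008922

Final: 0.008922


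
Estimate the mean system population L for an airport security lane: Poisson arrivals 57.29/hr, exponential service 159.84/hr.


ρ = λ/μ = 57.29/159.84 = 0.3584
L = ρ/(1−ρ) = 0.3584/(1 − 0.3584) = 0.3584/0.6416 = 0.5587

Final: 0.5587


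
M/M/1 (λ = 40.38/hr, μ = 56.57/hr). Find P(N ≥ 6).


ρ = 40.38/56.57 = 0.7138
P(N ≥ n) = ρ^n = 0.7138^6 = 0.132276

Final: 0.132276


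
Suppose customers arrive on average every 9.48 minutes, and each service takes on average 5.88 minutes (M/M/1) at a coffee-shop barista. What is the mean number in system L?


λ = 60/9.48 = 6.3291 /hr
μ = 60/5.88 = 10.2041 /hr
ρ = λ/μ = 6.3291/10.2041 = 0.6203
L = ρ/(1−ρ) = 0.6203/0.3797 = 1.6333

Final: 1.6333


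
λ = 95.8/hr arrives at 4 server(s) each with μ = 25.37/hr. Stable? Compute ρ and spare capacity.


Total capacity cμ = 4·25.37 = 101.48/hr
ρ = λ/(cμ) = 95.8/101.48 = 0.9440
Stable ⇔ ρ < 1: YES
Spare capacity = cμ − λ = 101.48 − 95.8 = 5.68/hr

Final: ρ = 0.9440; stable; margin = 5.68/hr


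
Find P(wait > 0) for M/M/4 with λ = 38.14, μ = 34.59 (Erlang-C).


a = λ/μ = 1.1026; ρ = a/4 = 0.2757
P₀ = 0.331237 (from M/M/c formula)
C(c,a) = [a^c/(c!(1−ρ))]·P₀ = [1.47816/(24·0.7243)]·0.331237
= 0.08503·0.331237 = 0.028165

Final: 0.028165


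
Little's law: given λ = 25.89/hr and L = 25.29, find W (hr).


W = L/λ = 25.29/25.89 = 0.9768 hr

Final: 0.9768 hr


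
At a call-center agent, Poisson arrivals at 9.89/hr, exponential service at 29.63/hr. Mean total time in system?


W = 1/(μ−λ) = 1/(29.63 − 9.89) = 1/19.74 = 0.05066 hr

Final: 0.05066 hr


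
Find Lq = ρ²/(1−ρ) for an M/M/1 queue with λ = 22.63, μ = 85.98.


ρ = 22.63/85.98 = 0.2632
Lq = ρ²/(1−ρ) = 0.06927/0.7368 = 0.09402

Final: 0.09402


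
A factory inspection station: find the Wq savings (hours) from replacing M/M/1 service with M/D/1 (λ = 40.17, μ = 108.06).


ρ = 40.17/108.06 = 0.3717
Wq(M/M/1) = ρ/(μ−λ) = 0.3717/67.89 = 0.005476 hr
Wq(M/D/1) = ρ/(2(μ−λ)) = 0.002738 hr
Savings = 0.005476 − 0.002738 = 0.002738 hr

Final: 0.002738 hr


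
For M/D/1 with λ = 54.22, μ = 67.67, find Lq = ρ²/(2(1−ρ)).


ρ = 54.22/67.67 = 0.8012
M/D/1: Lq = ρ²/(2(1−ρ)) = 0.6420/(2·0.1988) = 1.61499

Final: 1.61499


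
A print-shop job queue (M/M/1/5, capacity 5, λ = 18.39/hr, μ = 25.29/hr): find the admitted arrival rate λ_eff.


ρ = 0.7272; P_K = (1−ρ)ρ^5/(1−ρ^6) = 0.065095
λ_eff = λ(1 − P_K) = 18.39·(1 − 0.065095) = 18.39·0.934905 = 17.1929 /hr

Final: 17.1929 /hr


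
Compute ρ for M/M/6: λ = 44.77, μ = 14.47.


ρ = λ/(cμ) = 44.77/(6·14.47) = 44.77/86.82 = 0.5157

Final: 0.5157


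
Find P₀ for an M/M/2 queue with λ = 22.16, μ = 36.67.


a = λ/μ = 22.16/36.67 = 0.6043; ρ = a/c = 0.3022
Σ_{k=0}^{1} a^k/k! (terms k=0..1) = 1.00000 + 0.60431 = 1.60431
Tail: a^2/(2!(1−ρ)) = 0.36519/(2·0.6978) = 0.26165
P₀ = 1/(1.60431 + 0.26165) = 1/1.86596 = 0.535916

Final: 0.535916


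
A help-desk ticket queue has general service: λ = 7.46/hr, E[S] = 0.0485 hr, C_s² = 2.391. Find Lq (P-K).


ρ = λ·E[S] = 7.46·0.0485 = 0.3618
Lq = ρ²(1+C_s²)/(2(1−ρ)) = 0.1309·(1+2.391)/(2·0.6382)
= 0.1309·3.3910/1.2764 = 0.34778

Final: 0.34778


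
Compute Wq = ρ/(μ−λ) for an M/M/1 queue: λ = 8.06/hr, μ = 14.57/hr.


ρ = 8.06/14.57 = 0.5532
Wq = ρ/(μ−λ) = 0.5532/(14.57 − 8.06) = 0.5532/6.51 = 0.08498 hr

Final: 0.08498 hr


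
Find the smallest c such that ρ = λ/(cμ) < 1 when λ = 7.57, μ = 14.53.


Stability requires cμ > λ ⇔ c > λ/μ.
λ/μ = 7.57/14.53 = 0.5210
Minimum integer c = ⌊0.5210⌋ + 1 = 1
Check: 1·14.53 = 14.53 > 7.57, while 0·14.53 = 0.00 ≤ 7.57

Final: 1 servers


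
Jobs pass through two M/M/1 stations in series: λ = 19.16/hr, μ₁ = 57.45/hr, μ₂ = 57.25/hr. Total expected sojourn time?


Each node sees arrival rate λ = 19.16/hr (tandem ⇒ throughput preserved).
W₁ = 1/(μ₁−λ) = 1/(57.45−19.16) = 0.02612 hr
W₂ = 1/(μ₂−λ) = 1/(57.25−19.16) = 0.02625 hr
W_total = W₁ + W₂ = 0.02612 + 0.02625 = 0.05237 hr

Final: 0.05237 hr


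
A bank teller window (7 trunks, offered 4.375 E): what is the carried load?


B(7,4.375) = 0.082987 (Erlang-B)
Carried load = a(1 − B) = 4.375·(1 − 0.082987) = 4.375·0.917013 = 4.0119 E

Final: 4.0119 Erlangs


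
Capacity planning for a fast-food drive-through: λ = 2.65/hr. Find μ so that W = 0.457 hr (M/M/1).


W = 1/(μ−λ) ⇒ μ − λ = 1/W = 1/0.457 = 2.1882
μ = λ + 1/W = 2.65 + 2.1882 = 4.8382 per hr

Final: 4.8382 /hr


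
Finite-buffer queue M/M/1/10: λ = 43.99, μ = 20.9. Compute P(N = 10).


ρ = λ/μ = 43.99/20.9 = 2.1048
P_K = (1−ρ)ρ^K/(1−ρ^(K+1)) = (-1.1048·1706.383954)/(1 − 3591.570821)
= -1885.186866/-3590.570821 = 0.525038

Final: 0.525038


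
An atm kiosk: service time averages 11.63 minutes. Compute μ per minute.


μ = 1/(service time) in consistent units.
1 minute = 1 min, so μ = 1/11.63 = 0.08598 per minute

Final: 0.08598 /min


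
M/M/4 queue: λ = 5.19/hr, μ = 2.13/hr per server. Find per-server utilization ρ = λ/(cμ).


ρ = λ/(cμ) = 5.19/(4·2.13) = 5.19/8.52 = 0.6092

Final: 0.6092


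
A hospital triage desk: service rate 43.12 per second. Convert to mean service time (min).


Mean service time = 1/μ = 1/43.12 second = 0.02319 second
In minutes: 0.02319 × 0.0166667 = 0.0003865 min

Final: 0.0003865 min


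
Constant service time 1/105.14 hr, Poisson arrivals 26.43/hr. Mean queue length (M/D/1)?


ρ = 26.43/105.14 = 0.2514
M/D/1: Lq = ρ²/(2(1−ρ)) = 0.06319/(2·0.7486) = 0.04221

Final: 0.04221


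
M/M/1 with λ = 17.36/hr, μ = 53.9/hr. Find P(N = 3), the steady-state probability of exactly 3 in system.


ρ = 17.36/53.9 = 0.3221
P_n = (1−ρ)·ρ^n = (1 − 0.3221)·0.3221^3 = 0.6779·0.033410 = 0.022650

Final: 0.022650


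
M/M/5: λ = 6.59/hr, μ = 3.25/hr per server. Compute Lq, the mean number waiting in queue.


a = λ/μ = 2.0277; ρ = a/5 = 0.4055
P₀ = 0.130585
Lq = P₀·a^c·ρ / (c!·(1−ρ)²) = 0.130585·34.27759·0.4055/(120·0.35338)
= 0.04281

Final: 0.04281


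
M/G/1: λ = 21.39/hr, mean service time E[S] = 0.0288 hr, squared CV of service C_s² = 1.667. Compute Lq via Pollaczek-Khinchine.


ρ = λ·E[S] = 21.39·0.0288 = 0.6160
Lq = ρ²(1+C_s²)/(2(1−ρ)) = 0.3795·(1+1.667)/(2·0.3840)
= 0.3795·2.6670/0.7679 = 1.31797

Final: 1.31797


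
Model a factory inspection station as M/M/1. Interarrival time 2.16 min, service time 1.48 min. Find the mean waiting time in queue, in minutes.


λ = 60/2.16 = 27.7778 /hr
μ = 60/1.48 = 40.5405 /hr
ρ = λ/μ = 27.7778/40.5405 = 0.6852
Wq = ρ/(μ−λ) = 0.6852/(40.5405−27.7778) = 0.05369 hr
In minutes: 0.05369·60 = 3.221 min

Final: 3.221 min


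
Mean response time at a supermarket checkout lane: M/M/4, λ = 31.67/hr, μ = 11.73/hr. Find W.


a = 2.6999; ρ = 0.6750; P₀ = 0.057350
Lq = P₀·a^c·ρ/(c!(1−ρ)²) = 0.81131
Wq = Lq/λ = 0.81131/31.67 = 0.02562 hr
W = Wq + 1/μ = 0.02562 + 0.08525 = 0.11087 hr

Final: 0.11087 hr


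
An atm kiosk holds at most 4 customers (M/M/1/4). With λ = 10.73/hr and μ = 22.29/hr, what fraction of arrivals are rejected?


ρ = λ/μ = 10.73/22.29 = 0.4814
P_K = (1−ρ)ρ^K/(1−ρ^(K+1)) = (0.5186·0.053698)/(1 − 0.025849)
= 0.027849/0.974151 = 0.028588

Final: 0.028588


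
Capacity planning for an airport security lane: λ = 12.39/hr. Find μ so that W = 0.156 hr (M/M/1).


W = 1/(μ−λ) ⇒ μ − λ = 1/W = 1/0.156 = 6.4103
μ = λ + 1/W = 12.39 + 6.4103 = 18.8003 per hr

Final: 18.8003 /hr


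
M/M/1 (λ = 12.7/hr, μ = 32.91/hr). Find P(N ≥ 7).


ρ = 12.7/32.91 = 0.3859
P(N ≥ n) = ρ^n = 0.3859^7 = 0.001274

Final: 0.001274


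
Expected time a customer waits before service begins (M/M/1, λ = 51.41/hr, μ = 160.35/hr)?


ρ = 51.41/160.35 = 0.3206
Wq = ρ/(μ−λ) = 0.3206/(160.35 − 51.41) = 0.3206/108.94 = 0.002943 hr

Final: 0.002943 hr


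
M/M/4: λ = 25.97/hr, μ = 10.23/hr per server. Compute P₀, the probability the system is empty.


a = λ/μ = 25.97/10.23 = 2.5386; ρ = a/c = 0.6347
Σ_{k=0}^{3} a^k/k! (terms k=0..3) = 1.00000 + 2.53861 + 3.22228 + 2.72670 = 9.48759
Tail: a^4/(4!(1−ρ)) = 41.53223/(24·0.3653) = 4.73662
P₀ = 1/(9.48759 + 4.73662) = 1/14.22421 = 0.070303

Final: 0.070303


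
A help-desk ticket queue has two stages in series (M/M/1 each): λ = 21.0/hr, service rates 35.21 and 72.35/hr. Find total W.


Each node sees arrival rate λ = 21.0/hr (tandem ⇒ throughput preserved).
W₁ = 1/(μ₁−λ) = 1/(35.21−21.0) = 0.07037 hr
W₂ = 1/(μ₂−λ) = 1/(72.35−21.0) = 0.01947 hr
W_total = W₁ + W₂ = 0.07037 + 0.01947 = 0.08985 hr

Final: 0.08985 hr


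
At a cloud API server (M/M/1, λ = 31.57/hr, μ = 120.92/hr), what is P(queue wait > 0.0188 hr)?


ρ = 31.57/120.92 = 0.2611
P(Wq > t) = ρ·e^{−(μ−λ)t} = 0.2611·e^{−1.6798}
= 0.2611·0.186415 = 0.048670

Final: 0.048670


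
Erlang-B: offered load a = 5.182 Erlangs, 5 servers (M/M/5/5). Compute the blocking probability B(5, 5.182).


B(c,a) = (a^c/c!) / Σ_{k=0}^{c} a^k/k!
a^5/5! = 31.139081
Σ terms (k=0..5): 1.00000 + 5.18200 + 13.42656 + 23.19215 + 30.04543 + 31.13908 = 103.985219
B = 31.139081/103.985219 = 0.299457

Final: 0.299457


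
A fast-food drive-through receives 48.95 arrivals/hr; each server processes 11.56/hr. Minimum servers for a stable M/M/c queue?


Stability requires cμ > λ ⇔ c > λ/μ.
λ/μ = 48.95/11.56 = 4.2344
Minimum integer c = ⌊4.2344⌋ + 1 = 5
Check: 5·11.56 = 57.80 > 48.95, while 4·11.56 = 46.24 ≤ 48.95

Final: 5 servers


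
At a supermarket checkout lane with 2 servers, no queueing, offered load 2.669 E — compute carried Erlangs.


B(2,2.669) = 0.492586 (Erlang-B)
Carried load = a(1 − B) = 2.669·(1 − 0.492586) = 2.669·0.507414 = 1.3543 E

Final: 1.3543 Erlangs


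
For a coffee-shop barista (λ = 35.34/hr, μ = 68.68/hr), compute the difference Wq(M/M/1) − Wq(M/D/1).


ρ = 35.34/68.68 = 0.5146
Wq(M/M/1) = ρ/(μ−λ) = 0.5146/33.34 = 0.01543 hr
Wq(M/D/1) = ρ/(2(μ−λ)) = 0.007717 hr
Savings = 0.01543 − 0.007717 = 0.007717 hr

Final: 0.007717 hr


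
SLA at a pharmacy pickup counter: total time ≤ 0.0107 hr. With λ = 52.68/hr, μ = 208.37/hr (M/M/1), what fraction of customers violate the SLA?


W ~ Exponential(μ−λ) for M/M/1.
μ − λ = 208.37 − 52.68 = 155.6900
P(W > t) = e^{−(μ−λ)t} = e^{−1.6659} = 0.189024

Final: 0.189024


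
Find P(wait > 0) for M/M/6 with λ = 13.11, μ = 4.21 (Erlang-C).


a = λ/μ = 3.1140; ρ = a/6 = 0.5190
P₀ = 0.043504 (from M/M/c formula)
C(c,a) = [a^c/(c!(1−ρ))]·P₀ = [911.85036/(720·0.4810)]·0.043504
= 2.63298·0.043504 = 0.114544

Final: 0.114544


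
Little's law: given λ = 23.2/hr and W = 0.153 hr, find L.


L = λW = 23.2·0.153 = 3.5496

Final: 3.5496


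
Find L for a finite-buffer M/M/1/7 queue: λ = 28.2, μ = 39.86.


ρ = 28.2/39.86 = 0.7075
L = ρ[1 − (K+1)ρ^K + Kρ^(K+1)] / [(1−ρ)(1−ρ^(K+1))]
Numerator: 0.7075·(1 − 8·0.088712 + 7·0.062762) = 0.516199
Denominator: (0.2925)·(0.937238) = 0.274165
L = 0.516199/0.274165 = 1.8828

Final: 1.8828


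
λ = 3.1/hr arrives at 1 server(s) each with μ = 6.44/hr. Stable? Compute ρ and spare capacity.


Total capacity cμ = 1·6.44 = 6.44/hr
ρ = λ/(cμ) = 3.1/6.44 = 0.4814
Stable ⇔ ρ < 1: YES
Spare capacity = cμ − λ = 6.44 − 3.1 = 3.34/hr

Final: ρ = 0.4814; stable; margin = 3.34/hr


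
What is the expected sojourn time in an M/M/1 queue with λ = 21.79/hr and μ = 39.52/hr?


W = 1/(μ−λ) = 1/(39.52 − 21.79) = 1/17.73 = 0.05640 hr

Final: 0.05640 hr


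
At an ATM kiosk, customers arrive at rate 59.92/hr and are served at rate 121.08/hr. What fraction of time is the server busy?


ρ = λ/μ = 59.92/121.08 = 0.4949

Final: 0.4949


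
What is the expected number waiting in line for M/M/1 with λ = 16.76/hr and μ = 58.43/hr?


ρ = 16.76/58.43 = 0.2868
Lq = ρ²/(1−ρ) = 0.08228/0.7132 = 0.1154

Final: 0.1154


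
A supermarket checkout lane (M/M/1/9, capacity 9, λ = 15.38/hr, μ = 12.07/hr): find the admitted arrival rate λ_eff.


ρ = 1.2742; P_K = (1−ρ)ρ^9/(1−ρ^10) = 0.236140
λ_eff = λ(1 − P_K) = 15.38·(1 − 0.236140) = 15.38·0.763860 = 11.7482 /hr

Final: 11.7482 /hr


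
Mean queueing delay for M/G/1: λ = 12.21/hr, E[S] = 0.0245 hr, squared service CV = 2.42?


ρ = λ·E[S] = 12.21·0.0245 = 0.2991
E[S²] = E[S]²(1+C_s²) = 0.0245²·(1+2.42) = 0.002053
Wq = λ·E[S²]/(2(1−ρ)) = 12.21·0.002053/(2·0.7009) = 0.01788 hr

Final: 0.01788 hr


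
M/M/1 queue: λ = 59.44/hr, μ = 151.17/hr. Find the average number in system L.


ρ = λ/μ = 59.44/151.17 = 0.3932
L = ρ/(1−ρ) = 0.3932/(1 − 0.3932) = 0.3932/0.6068 = 0.6480

Final: 0.6480


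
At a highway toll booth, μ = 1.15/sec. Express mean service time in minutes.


Mean service time = 1/μ = 1/1.15 second = 0.86957 second
In minutes: 0.86957 × 0.0166667 = 0.01449 min

Final: 0.01449 min


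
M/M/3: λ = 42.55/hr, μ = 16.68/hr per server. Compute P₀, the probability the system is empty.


a = λ/μ = 42.55/16.68 = 2.5510; ρ = a/c = 0.8503
Σ_{k=0}^{2} a^k/k! (terms k=0..2) = 1.00000 + 2.55096 + 3.25370 = 6.80466
Tail: a^3/(3!(1−ρ)) = 16.60009/(6·0.1497) = 18.48395
P₀ = 1/(6.80466 + 18.48395) = 1/25.28861 = 0.039544

Final: 0.039544


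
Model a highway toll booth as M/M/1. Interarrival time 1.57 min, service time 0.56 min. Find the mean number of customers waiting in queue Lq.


λ = 60/1.57 = 38.2166 /hr
μ = 60/0.56 = 107.1429 /hr
ρ = λ/μ = 38.2166/107.1429 = 0.3567
Lq = ρ²/(1−ρ) = 0.1272/0.6433 = 0.1978

Final: 0.1978


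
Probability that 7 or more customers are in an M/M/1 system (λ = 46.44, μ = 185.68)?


ρ = 46.44/185.68 = 0.2501
P(N ≥ n) = ρ^n = 0.2501^7 = 0.00006122

Final: 0.00006122


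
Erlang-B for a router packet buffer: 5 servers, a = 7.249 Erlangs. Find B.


B(c,a) = (a^c/c!) / Σ_{k=0}^{c} a^k/k!
a^5/5! = 166.805072
Σ terms (k=0..5): 1.00000 + 7.24900 + 26.27400 + 63.48674 + 115.05385 + 166.80507 = 379.868666
B = 166.805072/379.868666 = 0.439112

Final: 0.439112


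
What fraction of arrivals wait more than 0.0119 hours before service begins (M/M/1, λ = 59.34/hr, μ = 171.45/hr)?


ρ = 59.34/171.45 = 0.3461
P(Wq > t) = ρ·e^{−(μ−λ)t} = 0.3461·e^{−1.3341}
= 0.3461·0.263393 = 0.091162

Final: 0.091162


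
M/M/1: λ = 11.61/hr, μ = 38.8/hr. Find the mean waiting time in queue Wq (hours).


ρ = 11.61/38.8 = 0.2992
Wq = ρ/(μ−λ) = 0.2992/(38.8 − 11.61) = 0.2992/27.19 = 0.01101 hr

Final: 0.01101 hr


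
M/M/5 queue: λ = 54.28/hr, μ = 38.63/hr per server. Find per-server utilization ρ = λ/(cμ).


ρ = λ/(cμ) = 54.28/(5·38.63) = 54.28/193.15 = 0.2810

Final: 0.2810


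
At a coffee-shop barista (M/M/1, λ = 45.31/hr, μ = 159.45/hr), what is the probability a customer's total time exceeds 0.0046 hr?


W ~ Exponential(μ−λ) for M/M/1.
μ − λ = 159.45 − 45.31 = 114.1400
P(W > t) = e^{−(μ−λ)t} = e^{−0.5250} = 0.591529

Final: 0.591529


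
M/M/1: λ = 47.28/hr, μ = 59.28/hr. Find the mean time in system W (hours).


W = 1/(μ−λ) = 1/(59.28 − 47.28) = 1/12.00 = 0.08333 hr

Final: 0.08333 hr


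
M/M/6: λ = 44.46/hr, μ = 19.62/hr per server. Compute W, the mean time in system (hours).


a = 2.2661; ρ = 0.3777; P₀ = 0.103394
Lq = P₀·a^c·ρ/(c!(1−ρ)²) = 0.01896
Wq = Lq/λ = 0.01896/44.46 = 0.0004265 hr
W = Wq + 1/μ = 0.0004265 + 0.05097 = 0.05139 hr

Final: 0.05139 hr


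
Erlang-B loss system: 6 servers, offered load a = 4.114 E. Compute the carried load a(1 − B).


B(6,4.114) = 0.125461 (Erlang-B)
Carried load = a(1 − B) = 4.114·(1 − 0.125461) = 4.114·0.874539 = 3.5979 E

Final: 3.5979 Erlangs


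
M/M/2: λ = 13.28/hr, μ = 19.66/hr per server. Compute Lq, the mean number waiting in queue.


a = λ/μ = 0.6755; ρ = a/2 = 0.3377
P₀ = 0.495057
Lq = P₀·a^c·ρ / (c!·(1−ρ)²) = 0.495057·0.45628·0.3377/(2·0.43859)
= 0.08697

Final: 0.08697


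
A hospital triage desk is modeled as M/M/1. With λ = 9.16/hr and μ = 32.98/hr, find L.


ρ = λ/μ = 9.16/32.98 = 0.2777
L = ρ/(1−ρ) = 0.2777/(1 − 0.2777) = 0.2777/0.7223 = 0.3846

Final: 0.3846


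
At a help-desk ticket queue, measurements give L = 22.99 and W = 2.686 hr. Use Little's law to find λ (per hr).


λ = L/W = 22.99/2.686 = 8.5592 /hr

Final: 8.5592 /hr


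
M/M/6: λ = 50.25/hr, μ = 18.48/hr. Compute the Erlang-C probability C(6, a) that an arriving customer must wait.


a = λ/μ = 2.7192; ρ = a/6 = 0.4532
P₀ = 0.065316 (from M/M/c formula)
C(c,a) = [a^c/(c!(1−ρ))]·P₀ = [404.20771/(720·0.5468)]·0.065316
= 1.02669·0.065316 = 0.067059

Final: 0.067059


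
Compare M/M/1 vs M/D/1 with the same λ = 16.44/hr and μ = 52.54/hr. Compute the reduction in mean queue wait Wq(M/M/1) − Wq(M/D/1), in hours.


ρ = 16.44/52.54 = 0.3129
Wq(M/M/1) = ρ/(μ−λ) = 0.3129/36.10 = 0.008668 hr
Wq(M/D/1) = ρ/(2(μ−λ)) = 0.004334 hr
Savings = 0.008668 − 0.004334 = 0.004334 hr

Final: 0.004334 hr


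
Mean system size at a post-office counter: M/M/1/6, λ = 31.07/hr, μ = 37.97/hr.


ρ = 31.07/37.97 = 0.8183
L = ρ[1 − (K+1)ρ^K + Kρ^(K+1)] / [(1−ρ)(1−ρ^(K+1))]
Numerator: 0.8183·(1 − 7·0.300195 + 6·0.245643) = 0.304801
Denominator: (0.1817)·(0.754357) = 0.137084
L = 0.304801/0.137084 = 2.2235

Final: 2.2235


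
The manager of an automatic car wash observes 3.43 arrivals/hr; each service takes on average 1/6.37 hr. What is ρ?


ρ = λ/μ = 3.43/6.37 = 0.5385

Final: 0.5385


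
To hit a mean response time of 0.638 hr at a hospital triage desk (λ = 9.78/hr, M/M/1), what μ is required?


W = 1/(μ−λ) ⇒ μ − λ = 1/W = 1/0.638 = 1.5674
μ = λ + 1/W = 9.78 + 1.5674 = 11.3474 per hr

Final: 11.3474 /hr


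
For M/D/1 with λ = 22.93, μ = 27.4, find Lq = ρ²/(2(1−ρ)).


ρ = 22.93/27.4 = 0.8369
M/D/1: Lq = ρ²/(2(1−ρ)) = 0.7003/(2·0.1631) = 2.14645

Final: 2.14645


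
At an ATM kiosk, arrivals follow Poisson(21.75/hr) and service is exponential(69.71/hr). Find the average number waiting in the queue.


ρ = 21.75/69.71 = 0.3120
Lq = ρ²/(1−ρ) = 0.09735/0.6880 = 0.1415

Final: 0.1415


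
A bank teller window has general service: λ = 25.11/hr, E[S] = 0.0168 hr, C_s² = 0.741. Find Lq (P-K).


ρ = λ·E[S] = 25.11·0.0168 = 0.4218
Lq = ρ²(1+C_s²)/(2(1−ρ)) = 0.1780·(1+0.741)/(2·0.5782)
= 0.1780·1.7410/1.1563 = 0.26794

Final: 0.26794


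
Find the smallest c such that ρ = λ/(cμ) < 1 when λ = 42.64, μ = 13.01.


Stability requires cμ > λ ⇔ c > λ/μ.
λ/μ = 42.64/13.01 = 3.2775
Minimum integer c = ⌊3.2775⌋ + 1 = 4
Check: 4·13.01 = 52.04 > 42.64, while 3·13.01 = 39.03 ≤ 42.64

Final: 4 servers


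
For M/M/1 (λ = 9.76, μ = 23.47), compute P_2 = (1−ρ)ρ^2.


ρ = 9.76/23.47 = 0.4159
P_n = (1−ρ)·ρ^n = (1 − 0.4159)·0.4159^2 = 0.5841·0.172931 = 0.101018

Final: 0.101018


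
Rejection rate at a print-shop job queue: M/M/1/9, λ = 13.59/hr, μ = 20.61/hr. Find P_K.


ρ = λ/μ = 13.59/20.61 = 0.6594
P_K = (1−ρ)ρ^K/(1−ρ^(K+1)) = (0.3406·0.023565)/(1 − 0.015539)
= 0.008027/0.984461 = 0.008153

Final: 0.008153


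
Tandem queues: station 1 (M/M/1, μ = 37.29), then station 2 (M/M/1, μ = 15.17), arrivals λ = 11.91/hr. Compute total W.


Each node sees arrival rate λ = 11.91/hr (tandem ⇒ throughput preserved).
W₁ = 1/(μ₁−λ) = 1/(37.29−11.91) = 0.03940 hr
W₂ = 1/(μ₂−λ) = 1/(15.17−11.91) = 0.30675 hr
W_total = W₁ + W₂ = 0.03940 + 0.30675 = 0.34615 hr

Final: 0.34615 hr


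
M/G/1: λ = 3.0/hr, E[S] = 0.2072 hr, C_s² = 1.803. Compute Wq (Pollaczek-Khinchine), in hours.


ρ = λ·E[S] = 3.0·0.2072 = 0.6216
E[S²] = E[S]²(1+C_s²) = 0.2072²·(1+1.803) = 0.120338
Wq = λ·E[S²]/(2(1−ρ)) = 3.0·0.120338/(2·0.3784) = 0.47703 hr

Final: 0.47703 hr


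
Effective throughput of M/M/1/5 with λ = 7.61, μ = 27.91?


ρ = 0.2727; P_K = (1−ρ)ρ^5/(1−ρ^6) = 0.001097
λ_eff = λ(1 − P_K) = 7.61·(1 − 0.001097) = 7.61·0.998903 = 7.6017 /hr

Final: 7.6017 /hr


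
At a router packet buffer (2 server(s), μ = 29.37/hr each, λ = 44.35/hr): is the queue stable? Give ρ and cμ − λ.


Total capacity cμ = 2·29.37 = 58.74/hr
ρ = λ/(cμ) = 44.35/58.74 = 0.7550
Stable ⇔ ρ < 1: YES
Spare capacity = cμ − λ = 58.74 − 44.35 = 14.39/hr

Final: ρ = 0.7550; stable; margin = 14.39/hr


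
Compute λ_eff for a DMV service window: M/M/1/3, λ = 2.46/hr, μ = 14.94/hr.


ρ = 0.1647; P_K = (1−ρ)ρ^3/(1−ρ^4) = 0.003732
λ_eff = λ(1 − P_K) = 2.46·(1 − 0.003732) = 2.46·0.996268 = 2.4508 /hr

Final: 2.4508 /hr


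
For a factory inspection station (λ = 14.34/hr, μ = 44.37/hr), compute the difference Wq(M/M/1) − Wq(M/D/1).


ρ = 14.34/44.37 = 0.3232
Wq(M/M/1) = ρ/(μ−λ) = 0.3232/30.03 = 0.01076 hr
Wq(M/D/1) = ρ/(2(μ−λ)) = 0.005381 hr
Savings = 0.01076 − 0.005381 = 0.005381 hr

Final: 0.005381 hr


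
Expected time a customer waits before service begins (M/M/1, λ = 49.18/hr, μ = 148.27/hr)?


ρ = 49.18/148.27 = 0.3317
Wq = ρ/(μ−λ) = 0.3317/(148.27 − 49.18) = 0.3317/99.09 = 0.003347 hr

Final: 0.003347 hr


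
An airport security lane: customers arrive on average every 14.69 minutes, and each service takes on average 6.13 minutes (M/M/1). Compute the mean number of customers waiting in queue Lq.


λ = 60/14.69 = 4.0844 /hr
μ = 60/6.13 = 9.7879 /hr
ρ = λ/μ = 4.0844/9.7879 = 0.4173
Lq = ρ²/(1−ρ) = 0.1741/0.5827 = 0.2988

Final: 0.2988


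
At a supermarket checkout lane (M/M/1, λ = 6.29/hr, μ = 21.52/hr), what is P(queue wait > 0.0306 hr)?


ρ = 6.29/21.52 = 0.2923
P(Wq > t) = ρ·e^{−(μ−λ)t} = 0.2923·e^{−0.4660}
= 0.2923·0.627483 = 0.183405

Final: 0.183405


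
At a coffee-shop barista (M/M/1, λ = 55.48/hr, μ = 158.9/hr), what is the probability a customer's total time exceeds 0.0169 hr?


W ~ Exponential(μ−λ) for M/M/1.
μ − λ = 158.9 − 55.48 = 103.4200
P(W > t) = e^{−(μ−λ)t} = e^{−1.7478} = 0.174157

Final: 0.174157


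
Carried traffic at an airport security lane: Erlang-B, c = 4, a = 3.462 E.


B(4,3.462) = 0.256273 (Erlang-B)
Carried load = a(1 − B) = 3.462·(1 − 0.256273) = 3.462·0.743727 = 2.5748 E

Final: 2.5748 Erlangs


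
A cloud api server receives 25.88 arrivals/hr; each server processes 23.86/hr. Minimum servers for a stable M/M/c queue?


Stability requires cμ > λ ⇔ c > λ/μ.
λ/μ = 25.88/23.86 = 1.0847
Minimum integer c = ⌊1.0847⌋ + 1 = 2
Check: 2·23.86 = 47.72 > 25.88, while 1·23.86 = 23.86 ≤ 25.88

Final: 2 servers


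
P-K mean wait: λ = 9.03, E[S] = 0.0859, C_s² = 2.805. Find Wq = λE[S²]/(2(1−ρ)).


ρ = λ·E[S] = 9.03·0.0859 = 0.7757
E[S²] = E[S]²(1+C_s²) = 0.0859²·(1+2.805) = 0.028076
Wq = λ·E[S²]/(2(1−ρ)) = 9.03·0.028076/(2·0.2243) = 0.56510 hr

Final: 0.56510 hr


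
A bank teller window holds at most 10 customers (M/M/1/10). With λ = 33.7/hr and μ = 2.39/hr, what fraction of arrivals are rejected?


ρ = λ/μ = 33.7/2.39 = 14.1004
P_K = (1−ρ)ρ^K/(1−ρ^(K+1)) = (-13.1004·310684794963.728699)/(1 − 4380785602626.635254)
= -4070100807662.906250/-4380785602625.635254 = 0.929080

Final: 0.929080


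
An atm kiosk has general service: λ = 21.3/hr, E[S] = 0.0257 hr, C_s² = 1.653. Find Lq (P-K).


ρ = λ·E[S] = 21.3·0.0257 = 0.5474
Lq = ρ²(1+C_s²)/(2(1−ρ)) = 0.2997·(1+1.653)/(2·0.4526)
= 0.2997·2.6530/0.9052 = 0.87827

Final: 0.87827


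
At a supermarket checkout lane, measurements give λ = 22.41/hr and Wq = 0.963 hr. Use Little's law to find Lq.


Lq = λWq = 22.41·0.963 = 21.5808

Final: 21.5808


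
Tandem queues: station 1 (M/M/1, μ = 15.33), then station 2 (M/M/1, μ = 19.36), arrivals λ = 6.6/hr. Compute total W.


Each node sees arrival rate λ = 6.6/hr (tandem ⇒ throughput preserved).
W₁ = 1/(μ₁−λ) = 1/(15.33−6.6) = 0.11455 hr
W₂ = 1/(μ₂−λ) = 1/(19.36−6.6) = 0.07837 hr
W_total = W₁ + W₂ = 0.11455 + 0.07837 = 0.19292 hr

Final: 0.19292 hr


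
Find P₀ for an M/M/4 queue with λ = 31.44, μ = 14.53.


a = λ/μ = 31.44/14.53 = 2.1638; ρ = a/c = 0.5409
Σ_{k=0}^{3} a^k/k! (terms k=0..3) = 1.00000 + 2.16380 + 2.34101 + 1.68849 = 7.19331
Tail: a^4/(4!(1−ρ)) = 21.92137/(24·0.4591) = 1.98974
P₀ = 1/(7.19331 + 1.98974) = 1/9.18305 = 0.108896

Final: 0.108896


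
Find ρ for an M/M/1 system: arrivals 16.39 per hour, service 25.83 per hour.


ρ = λ/μ = 16.39/25.83 = 0.6345

Final: 0.6345


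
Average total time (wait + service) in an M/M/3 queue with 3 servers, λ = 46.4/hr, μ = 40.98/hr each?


a = 1.1323; ρ = 0.3774; P₀ = 0.316270
Lq = P₀·a^c·ρ/(c!(1−ρ)²) = 0.07450
Wq = Lq/λ = 0.07450/46.4 = 0.001606 hr
W = Wq + 1/μ = 0.001606 + 0.02440 = 0.02601 hr

Final: 0.02601 hr


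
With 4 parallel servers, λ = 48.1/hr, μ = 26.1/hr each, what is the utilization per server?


ρ = λ/(cμ) = 48.1/(4·26.1) = 48.1/104.40 = 0.4607

Final: 0.4607


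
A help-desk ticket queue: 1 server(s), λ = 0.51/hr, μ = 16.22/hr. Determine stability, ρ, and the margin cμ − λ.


Total capacity cμ = 1·16.22 = 16.22/hr
ρ = λ/(cμ) = 0.51/16.22 = 0.03144
Stable ⇔ ρ < 1: YES
Spare capacity = cμ − λ = 16.22 − 0.51 = 15.71/hr

Final: ρ = 0.03144; stable; margin = 15.71/hr


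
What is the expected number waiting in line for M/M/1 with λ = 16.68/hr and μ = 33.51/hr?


ρ = 16.68/33.51 = 0.4978
Lq = ρ²/(1−ρ) = 0.2478/0.5022 = 0.4933

Final: 0.4933


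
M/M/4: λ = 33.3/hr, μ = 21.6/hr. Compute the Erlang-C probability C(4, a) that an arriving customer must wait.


a = λ/μ = 1.5417; ρ = a/4 = 0.3854
P₀ = 0.211699 (from M/M/c formula)
C(c,a) = [a^c/(c!(1−ρ))]·P₀ = [5.64887/(24·0.6146)]·0.211699
= 0.38297·0.211699 = 0.081075

Final: 0.081075


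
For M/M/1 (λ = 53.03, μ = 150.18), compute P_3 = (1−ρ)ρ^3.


ρ = 53.03/150.18 = 0.3531
P_n = (1−ρ)·ρ^n = (1 − 0.3531)·0.3531^3 = 0.6469·0.044028 = 0.028481

Final: 0.028481


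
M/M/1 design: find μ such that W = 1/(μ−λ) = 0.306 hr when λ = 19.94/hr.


W = 1/(μ−λ) ⇒ μ − λ = 1/W = 1/0.306 = 3.2680
μ = λ + 1/W = 19.94 + 3.2680 = 23.2080 per hr

Final: 23.2080 /hr


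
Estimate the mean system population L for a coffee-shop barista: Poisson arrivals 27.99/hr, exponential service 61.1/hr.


ρ = λ/μ = 27.99/61.1 = 0.4581
L = ρ/(1−ρ) = 0.4581/(1 − 0.4581) = 0.4581/0.5419 = 0.8454

Final: 0.8454


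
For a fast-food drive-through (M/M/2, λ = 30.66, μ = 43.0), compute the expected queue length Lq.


a = λ/μ = 0.7130; ρ = a/2 = 0.3565
P₀ = 0.474370
Lq = P₀·a^c·ρ / (c!·(1−ρ)²) = 0.474370·0.50840·0.3565/(2·0.41408)
= 0.10382

Final: 0.10382


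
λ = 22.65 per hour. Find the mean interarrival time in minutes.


Mean interarrival time = 1/λ = 1/22.65 hour = 0.04415 hour
In minutes: 0.04415 × 60 = 2.6490 min

Final: 2.6490 min


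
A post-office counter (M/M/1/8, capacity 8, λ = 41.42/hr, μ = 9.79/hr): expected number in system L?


ρ = 41.42/9.79 = 4.2308
L = ρ[1 − (K+1)ρ^K + Kρ^(K+1)] / [(1−ρ)(1−ρ^(K+1))]
Numerator: 4.2308·(1 − 9·102664.246032 + 8·434356.799862) = 10792373.134468
Denominator: (-3.2308)·(-434355.799862) = 1403337.482087
L = 10792373.134468/1403337.482087 = 7.6905

Final: 7.6905


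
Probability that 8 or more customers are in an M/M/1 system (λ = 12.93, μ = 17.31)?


ρ = 12.93/17.31 = 0.7470
P(N ≥ n) = ρ^n = 0.7470^8 = 0.096920

Final: 0.096920


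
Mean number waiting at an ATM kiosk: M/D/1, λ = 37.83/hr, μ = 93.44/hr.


ρ = 37.83/93.44 = 0.4049
M/D/1: Lq = ρ²/(2(1−ρ)) = 0.1639/(2·0.5951) = 0.13771

Final: 0.13771


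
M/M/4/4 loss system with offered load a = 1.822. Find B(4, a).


B(c,a) = (a^c/c!) / Σ_{k=0}^{c} a^k/k!
a^4/4! = 0.459179
Σ terms (k=0..4): 1.00000 + 1.82200 + 1.65984 + 1.00808 + 0.45918 = 5.949099
B = 0.459179/5.949099 = 0.077185

Final: 0.077185


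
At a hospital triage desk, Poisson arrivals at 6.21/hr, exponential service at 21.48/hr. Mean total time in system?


W = 1/(μ−λ) = 1/(21.48 − 6.21) = 1/15.27 = 0.06549 hr

Final: 0.06549 hr


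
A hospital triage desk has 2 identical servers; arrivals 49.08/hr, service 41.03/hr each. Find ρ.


ρ = λ/(cμ) = 49.08/(2·41.03) = 49.08/82.06 = 0.5981

Final: 0.5981


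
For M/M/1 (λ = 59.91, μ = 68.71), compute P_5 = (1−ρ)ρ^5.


ρ = 59.91/68.71 = 0.8719
P_n = (1−ρ)·ρ^n = (1 − 0.8719)·0.8719^5 = 0.1281·0.503961 = 0.064545

Final: 0.064545


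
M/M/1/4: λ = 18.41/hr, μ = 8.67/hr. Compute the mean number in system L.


ρ = 18.41/8.67 = 2.1234
L = ρ[1 − (K+1)ρ^K + Kρ^(K+1)] / [(1−ρ)(1−ρ^(K+1))]
Numerator: 2.1234·(1 − 5·20.330065 + 4·43.169146) = 152.941572
Denominator: (-1.1234)·(-42.169146) = 47.373412
L = 152.941572/47.373412 = 3.2284

Final: 3.2284


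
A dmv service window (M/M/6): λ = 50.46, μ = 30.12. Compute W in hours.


a = 1.6753; ρ = 0.2792; P₀ = 0.187159
Lq = P₀·a^c·ρ/(c!(1−ρ)²) = 0.003089
Wq = Lq/λ = 0.003089/50.46 = 0.00006121 hr
W = Wq + 1/μ = 0.00006121 + 0.03320 = 0.03326 hr

Final: 0.03326 hr


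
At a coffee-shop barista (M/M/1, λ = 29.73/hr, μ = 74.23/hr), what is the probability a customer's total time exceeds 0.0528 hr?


W ~ Exponential(μ−λ) for M/M/1.
μ − λ = 74.23 − 29.73 = 44.5000
P(W > t) = e^{−(μ−λ)t} = e^{−2.3496} = 0.095407

Final: 0.095407


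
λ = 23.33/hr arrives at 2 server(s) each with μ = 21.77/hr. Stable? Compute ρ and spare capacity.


Total capacity cμ = 2·21.77 = 43.54/hr
ρ = λ/(cμ) = 23.33/43.54 = 0.5358
Stable ⇔ ρ < 1: YES
Spare capacity = cμ − λ = 43.54 − 23.33 = 20.21/hr

Final: ρ = 0.5358; stable; margin = 20.21/hr


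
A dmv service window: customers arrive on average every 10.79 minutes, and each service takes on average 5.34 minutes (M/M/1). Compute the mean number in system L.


λ = 60/10.79 = 5.5607 /hr
μ = 60/5.34 = 11.2360 /hr
ρ = λ/μ = 5.5607/11.2360 = 0.4949
L = ρ/(1−ρ) = 0.4949/0.5051 = 0.9798

Final: 0.9798


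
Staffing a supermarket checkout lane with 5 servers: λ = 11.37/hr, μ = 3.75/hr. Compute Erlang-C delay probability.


a = λ/μ = 3.0320; ρ = a/5 = 0.6064
P₀ = 0.045003 (from M/M/c formula)
C(c,a) = [a^c/(c!(1−ρ))]·P₀ = [256.23944/(120·0.3936)]·0.045003
= 5.42512·0.045003 = 0.244150

Final: 0.244150


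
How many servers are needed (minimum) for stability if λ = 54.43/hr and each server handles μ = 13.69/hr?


Stability requires cμ > λ ⇔ c > λ/μ.
λ/μ = 54.43/13.69 = 3.9759
Minimum integer c = ⌊3.9759⌋ + 1 = 4
Check: 4·13.69 = 54.76 > 54.43, while 3·13.69 = 41.07 ≤ 54.43

Final: 4 servers


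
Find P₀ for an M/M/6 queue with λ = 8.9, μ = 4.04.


a = λ/μ = 8.9/4.04 = 2.2030; ρ = a/c = 0.3672
Σ_{k=0}^{5} a^k/k! (terms k=0..5) = 1.00000 + 2.20297 + 2.42654 + 1.78186 + 0.98135 + 0.43238 = 8.82510
Tail: a^6/(6!(1−ρ)) = 114.30148/(720·0.6328) = 0.25086
P₀ = 1/(8.82510 + 0.25086) = 1/9.07596 = 0.110181

Final: 0.110181


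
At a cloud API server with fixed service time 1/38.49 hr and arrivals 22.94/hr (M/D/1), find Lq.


ρ = 22.94/38.49 = 0.5960
M/D/1: Lq = ρ²/(2(1−ρ)) = 0.3552/(2·0.4040) = 0.43962

Final: 0.43962


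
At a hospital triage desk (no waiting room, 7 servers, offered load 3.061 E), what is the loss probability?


B(c,a) = (a^c/c!) / Σ_{k=0}^{c} a^k/k!
a^7/7! = 0.499589
Σ terms (k=0..7): 1.00000 + 3.06100 + 4.68486 + 4.78012 + 3.65799 + 2.23942 + 1.14248 + 0.49959 = 21.065451
B = 0.499589/21.065451 = 0.023716

Final: 0.023716


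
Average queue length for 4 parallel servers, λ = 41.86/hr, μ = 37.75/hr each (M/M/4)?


a = λ/μ = 1.1089; ρ = a/4 = 0.2772
P₀ = 0.329155
Lq = P₀·a^c·ρ / (c!·(1−ρ)²) = 0.329155·1.51192·0.2772/(24·0.52241)
= 0.01100

Final: 0.01100


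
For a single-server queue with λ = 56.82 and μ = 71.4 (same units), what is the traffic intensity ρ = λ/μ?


ρ = λ/μ = 56.82/71.4 = 0.7958

Final: 0.7958


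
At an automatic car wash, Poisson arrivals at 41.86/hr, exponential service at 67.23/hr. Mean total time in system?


W = 1/(μ−λ) = 1/(67.23 − 41.86) = 1/25.37 = 0.03942 hr

Final: 0.03942 hr


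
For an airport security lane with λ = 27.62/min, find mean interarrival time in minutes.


Mean interarrival time = 1/λ = 1/27.62 minute = 0.03621 minute
In minutes: 0.03621 × 1 = 0.03621 min

Final: 0.03621 min


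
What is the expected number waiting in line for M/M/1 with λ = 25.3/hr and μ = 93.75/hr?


ρ = 25.3/93.75 = 0.2699
Lq = ρ²/(1−ρ) = 0.07283/0.7301 = 0.09975

Final: 0.09975


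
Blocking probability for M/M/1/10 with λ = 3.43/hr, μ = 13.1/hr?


ρ = λ/μ = 3.43/13.1 = 0.2618
P_K = (1−ρ)ρ^K/(1−ρ^(K+1)) = (0.7382·0.000001514)/(1 − 0.0000003965)
= 0.000001118/1.000000 = 0.000001118

Final: 0.000001118


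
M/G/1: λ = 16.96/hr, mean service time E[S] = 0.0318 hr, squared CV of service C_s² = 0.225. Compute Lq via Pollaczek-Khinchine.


ρ = λ·E[S] = 16.96·0.0318 = 0.5393
Lq = ρ²(1+C_s²)/(2(1−ρ)) = 0.2909·(1+0.225)/(2·0.4607)
= 0.2909·1.2250/0.9213 = 0.38674

Final: 0.38674


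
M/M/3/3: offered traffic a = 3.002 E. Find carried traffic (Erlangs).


B(3,3.002) = 0.346393 (Erlang-B)
Carried load = a(1 − B) = 3.002·(1 − 0.346393) = 3.002·0.653607 = 1.9621 E

Final: 1.9621 Erlangs


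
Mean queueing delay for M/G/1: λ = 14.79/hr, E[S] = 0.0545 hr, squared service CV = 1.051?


ρ = λ·E[S] = 14.79·0.0545 = 0.8061
E[S²] = E[S]²(1+C_s²) = 0.0545²·(1+1.051) = 0.006092
Wq = λ·E[S²]/(2(1−ρ)) = 14.79·0.006092/(2·0.1939) = 0.23228 hr

Final: 0.23228 hr


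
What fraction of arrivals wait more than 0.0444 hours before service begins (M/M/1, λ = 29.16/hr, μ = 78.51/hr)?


ρ = 29.16/78.51 = 0.3714
P(Wq > t) = ρ·e^{−(μ−λ)t} = 0.3714·e^{−2.1911}
= 0.3714·0.111789 = 0.041520

Final: 0.041520


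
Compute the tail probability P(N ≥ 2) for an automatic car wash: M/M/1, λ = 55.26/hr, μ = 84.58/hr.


ρ = 55.26/84.58 = 0.6533
P(N ≥ n) = ρ^n = 0.6533^2 = 0.426861

Final: 0.426861


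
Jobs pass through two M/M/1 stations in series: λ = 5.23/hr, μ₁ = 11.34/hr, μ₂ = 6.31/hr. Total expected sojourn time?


Each node sees arrival rate λ = 5.23/hr (tandem ⇒ throughput preserved).
W₁ = 1/(μ₁−λ) = 1/(11.34−5.23) = 0.16367 hr
W₂ = 1/(μ₂−λ) = 1/(6.31−5.23) = 0.92593 hr
W_total = W₁ + W₂ = 0.16367 + 0.92593 = 1.08959 hr

Final: 1.08959 hr


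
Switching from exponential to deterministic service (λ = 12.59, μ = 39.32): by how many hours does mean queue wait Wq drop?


ρ = 12.59/39.32 = 0.3202
Wq(M/M/1) = ρ/(μ−λ) = 0.3202/26.73 = 0.01198 hr
Wq(M/D/1) = ρ/(2(μ−λ)) = 0.005989 hr
Savings = 0.01198 − 0.005989 = 0.005989 hr

Final: 0.005989 hr


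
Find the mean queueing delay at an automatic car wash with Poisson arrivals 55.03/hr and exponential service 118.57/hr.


ρ = 55.03/118.57 = 0.4641
Wq = ρ/(μ−λ) = 0.4641/(118.57 − 55.03) = 0.4641/63.54 = 0.007304 hr

Final: 0.007304 hr


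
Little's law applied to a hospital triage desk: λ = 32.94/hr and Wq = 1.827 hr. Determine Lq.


Lq = λWq = 32.94·1.827 = 60.1814

Final: 60.1814


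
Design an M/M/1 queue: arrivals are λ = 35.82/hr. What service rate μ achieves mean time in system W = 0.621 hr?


W = 1/(μ−λ) ⇒ μ − λ = 1/W = 1/0.621 = 1.6103
μ = λ + 1/W = 35.82 + 1.6103 = 37.4303 per hr

Final: 37.4303 /hr


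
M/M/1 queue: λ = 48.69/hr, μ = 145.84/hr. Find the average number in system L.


ρ = λ/μ = 48.69/145.84 = 0.3339
L = ρ/(1−ρ) = 0.3339/(1 − 0.3339) = 0.3339/0.6661 = 0.5012

Final: 0.5012


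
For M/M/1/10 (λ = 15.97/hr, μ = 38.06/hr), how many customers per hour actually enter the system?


ρ = 0.4196; P_K = (1−ρ)ρ^10/(1−ρ^11) = 0.00009820
λ_eff = λ(1 − P_K) = 15.97·(1 − 0.00009820) = 15.97·0.999902 = 15.9684 /hr

Final: 15.9684 /hr


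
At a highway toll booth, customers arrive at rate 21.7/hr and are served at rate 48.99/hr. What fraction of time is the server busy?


ρ = λ/μ = 21.7/48.99 = 0.4429

Final: 0.4429


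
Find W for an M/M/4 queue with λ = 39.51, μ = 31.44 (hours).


a = 1.2567; ρ = 0.3142; P₀ = 0.283399
Lq = P₀·a^c·ρ/(c!(1−ρ)²) = 0.01967
Wq = Lq/λ = 0.01967/39.51 = 0.0004979 hr
W = Wq + 1/μ = 0.0004979 + 0.03181 = 0.03230 hr

Final: 0.03230 hr


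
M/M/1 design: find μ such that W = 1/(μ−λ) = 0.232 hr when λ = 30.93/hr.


W = 1/(μ−λ) ⇒ μ − λ = 1/W = 1/0.232 = 4.3103
μ = λ + 1/W = 30.93 + 4.3103 = 35.2403 per hr

Final: 35.2403 /hr


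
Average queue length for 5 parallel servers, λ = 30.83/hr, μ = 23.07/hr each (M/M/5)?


a = λ/μ = 1.3364; ρ = a/5 = 0.2673
P₀ = 0.262575
Lq = P₀·a^c·ρ / (c!·(1−ρ)²) = 0.262575·4.26216·0.2673/(120·0.53689)
= 0.004643

Final: 0.004643


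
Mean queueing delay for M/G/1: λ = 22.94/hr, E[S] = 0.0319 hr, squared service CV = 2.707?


ρ = λ·E[S] = 22.94·0.0319 = 0.7318
E[S²] = E[S]²(1+C_s²) = 0.0319²·(1+2.707) = 0.003772
Wq = λ·E[S²]/(2(1−ρ)) = 22.94·0.003772/(2·0.2682) = 0.16132 hr

Final: 0.16132 hr


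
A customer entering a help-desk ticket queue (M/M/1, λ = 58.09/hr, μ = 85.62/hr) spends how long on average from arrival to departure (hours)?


W = 1/(μ−λ) = 1/(85.62 − 58.09) = 1/27.53 = 0.03632 hr

Final: 0.03632 hr


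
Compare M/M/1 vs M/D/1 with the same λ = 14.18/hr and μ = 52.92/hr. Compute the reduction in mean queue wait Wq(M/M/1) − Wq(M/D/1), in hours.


ρ = 14.18/52.92 = 0.2680
Wq(M/M/1) = ρ/(μ−λ) = 0.2680/38.74 = 0.006917 hr
Wq(M/D/1) = ρ/(2(μ−λ)) = 0.003458 hr
Savings = 0.006917 − 0.003458 = 0.003458 hr

Final: 0.003458 hr


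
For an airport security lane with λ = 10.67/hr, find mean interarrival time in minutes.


Mean interarrival time = 1/λ = 1/10.67 hour = 0.09372 hour
In minutes: 0.09372 × 60 = 5.6232 min

Final: 5.6232 min


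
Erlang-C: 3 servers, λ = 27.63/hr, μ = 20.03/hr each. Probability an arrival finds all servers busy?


a = λ/μ = 1.3794; ρ = a/3 = 0.4598
P₀ = 0.241506 (from M/M/c formula)
C(c,a) = [a^c/(c!(1−ρ))]·P₀ = [2.62482/(6·0.5402)]·0.241506
= 0.80985·0.241506 = 0.195582

Final: 0.195582


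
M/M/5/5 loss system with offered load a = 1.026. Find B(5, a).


B(c,a) = (a^c/c!) / Σ_{k=0}^{c} a^k/k!
a^5/5! = 0.009474
Σ terms (k=0..5): 1.00000 + 1.02600 + 0.52634 + 0.18001 + 0.04617 + 0.009474 = 2.787992
B = 0.009474/2.787992 = 0.003398

Final: 0.003398


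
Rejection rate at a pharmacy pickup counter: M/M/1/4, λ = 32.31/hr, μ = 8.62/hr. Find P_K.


ρ = λ/μ = 32.31/8.62 = 3.7483
P_K = (1−ρ)ρ^K/(1−ρ^(K+1)) = (-2.7483·197.387101)/(1 − 739.858148)
= -542.471047/-738.858148 = 0.734202

Final: 0.734202
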